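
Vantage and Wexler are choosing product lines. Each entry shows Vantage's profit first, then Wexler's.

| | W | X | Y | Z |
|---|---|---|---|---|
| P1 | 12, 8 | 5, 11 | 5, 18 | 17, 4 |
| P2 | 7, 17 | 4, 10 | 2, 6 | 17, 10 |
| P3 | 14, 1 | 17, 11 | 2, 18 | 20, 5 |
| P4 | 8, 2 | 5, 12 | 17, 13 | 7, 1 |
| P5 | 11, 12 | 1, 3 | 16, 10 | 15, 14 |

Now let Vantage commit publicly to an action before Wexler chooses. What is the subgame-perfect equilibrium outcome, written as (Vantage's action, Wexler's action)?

(P4, Y)

Work backward from Wexler's decision.
- P1: BR = Y, leader payoff 5.
- P2: BR = W, leader payoff 7.
- P3: BR = Y, leader payoff 2.
- P4: BR = Y, leader payoff 17.
- P5: BR = Z, leader payoff 15.
Maximizing over 5, 7, 2, 17, 15, Vantage chooses P4. Subgame-perfect outcome: (P4, Y) with payoffs (17, 13).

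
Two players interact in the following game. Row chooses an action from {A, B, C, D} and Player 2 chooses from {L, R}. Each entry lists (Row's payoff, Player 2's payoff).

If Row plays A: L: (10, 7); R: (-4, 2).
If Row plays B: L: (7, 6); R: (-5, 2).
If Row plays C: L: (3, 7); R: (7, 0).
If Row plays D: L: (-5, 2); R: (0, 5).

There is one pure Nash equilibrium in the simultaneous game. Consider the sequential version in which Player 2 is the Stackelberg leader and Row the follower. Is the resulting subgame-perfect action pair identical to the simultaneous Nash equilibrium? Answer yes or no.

yes

Row best-responds to each possible Player 2 move:
- L: Row compares 10, 7, 3, -5 and picks A; Player 2 would get 7.
- R: Row compares -4, -5, 7, 0 and picks C; Player 2 would get 0.
Among 7, 0, the best is 7 at L. Subgame-perfect outcome: (A, L) with payoffs (10, 7).
For the simultaneous game, intersect best replies.
Row's best replies: L→A; R→C.
Player 2's best replies: A→L; B→L; C→L; D→R.
The unique mutual best reply is (A, L), giving (10, 7).
Sequential outcome (A, L) coincides with the Nash profile (A, L).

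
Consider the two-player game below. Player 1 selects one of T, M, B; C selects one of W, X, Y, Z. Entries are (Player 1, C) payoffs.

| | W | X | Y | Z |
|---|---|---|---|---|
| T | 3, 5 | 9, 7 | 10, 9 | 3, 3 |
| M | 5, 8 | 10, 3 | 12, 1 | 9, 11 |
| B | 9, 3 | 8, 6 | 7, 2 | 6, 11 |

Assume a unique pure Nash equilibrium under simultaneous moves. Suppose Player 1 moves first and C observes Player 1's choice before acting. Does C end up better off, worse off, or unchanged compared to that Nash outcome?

worse off

C best-responds to each possible Player 1 move:
- T → C plays Y (best of 5, 7, 9, 3); Player 1 gets 10.
- M → C plays Z (best of 8, 3, 1, 11); Player 1 gets 9.
- B → C plays Z (best of 3, 6, 2, 11); Player 1 gets 6.
Maximizing over 10, 9, 6, Player 1 chooses T. Subgame-perfect outcome: (T, Y) with payoffs (10, 9).
For the simultaneous game, intersect best replies.
Player 1's best replies: W→B; X→M; Y→M; Z→M.
C's best replies: T→Y; M→Z; B→Z.
The unique mutual best reply is (M, Z), giving (9, 11).
C earns 9 sequentially versus 11 at the Nash outcome: worse off.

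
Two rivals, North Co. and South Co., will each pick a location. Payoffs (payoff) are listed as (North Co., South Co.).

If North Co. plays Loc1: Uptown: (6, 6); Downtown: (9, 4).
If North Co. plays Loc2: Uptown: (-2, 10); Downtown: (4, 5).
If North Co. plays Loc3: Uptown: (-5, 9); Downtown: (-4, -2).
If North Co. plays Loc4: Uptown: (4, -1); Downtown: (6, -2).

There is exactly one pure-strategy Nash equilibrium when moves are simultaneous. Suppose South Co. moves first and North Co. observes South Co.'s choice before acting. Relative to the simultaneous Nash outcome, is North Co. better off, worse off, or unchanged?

unchanged

Backward induction with South Co. moving first.
- Uptown: North Co. compares 6, -2, -5, 4 and picks Loc1; South Co. would get 6.
- Downtown: North Co. compares 9, 4, -4, 6 and picks Loc1; South Co. would get 4.
South Co.'s induced payoffs are 6, 4, so South Co. commits to Uptown. Subgame-perfect outcome: (Loc1, Uptown) with payoffs (6, 6).
For the simultaneous game, intersect best replies.
North Co.'s best replies: Uptown→Loc1; Downtown→Loc1.
South Co.'s best replies: Loc1→Uptown; Loc2→Uptown; Loc3→Uptown; Loc4→Uptown.
Only (Loc1, Uptown) has each player best-responding; Nash payoffs (6, 6).
North Co. earns 6 sequentially versus 6 at the Nash outcome: unchanged.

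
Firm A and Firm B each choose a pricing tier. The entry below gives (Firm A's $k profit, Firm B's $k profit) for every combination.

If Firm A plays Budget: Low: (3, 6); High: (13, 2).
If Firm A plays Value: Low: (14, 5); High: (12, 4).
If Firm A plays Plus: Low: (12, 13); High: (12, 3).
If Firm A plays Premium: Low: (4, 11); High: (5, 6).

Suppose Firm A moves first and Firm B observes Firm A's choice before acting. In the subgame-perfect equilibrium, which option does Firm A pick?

Value

Work backward from Firm B's decision.
- Budget: BR = Low, leader payoff 3.
- Value: BR = Low, leader payoff 14.
- Plus: BR = Low, leader payoff 12.
- Premium: BR = Low, leader payoff 4.
Maximizing over 3, 14, 12, 4, Firm A chooses Value. Subgame-perfect outcome: (Value, Low) with payoffs (14, 5).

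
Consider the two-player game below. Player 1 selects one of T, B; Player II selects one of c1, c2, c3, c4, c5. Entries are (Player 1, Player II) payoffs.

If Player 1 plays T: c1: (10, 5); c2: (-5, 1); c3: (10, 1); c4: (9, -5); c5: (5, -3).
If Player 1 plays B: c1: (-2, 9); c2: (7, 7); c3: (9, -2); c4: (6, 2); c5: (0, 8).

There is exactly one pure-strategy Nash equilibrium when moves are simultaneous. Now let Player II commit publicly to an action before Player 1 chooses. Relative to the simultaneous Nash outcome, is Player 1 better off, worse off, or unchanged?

worse off

Backward induction with Player II moving first.
- c1: Player 1 compares 10, -2 and picks T; Player II would get 5.
- c2: Player 1 compares -5, 7 and picks B; Player II would get 7.
- c3: Player 1 compares 10, 9 and picks T; Player II would get 1.
- c4: Player 1 compares 9, 6 and picks T; Player II would get -5.
- c5: Player 1 compares 5, 0 and picks T; Player II would get -3.
Player II's induced payoffs are 5, 7, 1, -5, -3, so Player II commits to c2. Subgame-perfect outcome: (B, c2) with payoffs (7, 7).
For the simultaneous game, intersect best replies.
Player 1's best replies: c1→T; c2→B; c3→T; c4→T; c5→T.
Player II's best replies: T→c1; B→c1.
Only (T, c1) has each player best-responding; Nash payoffs (10, 5).
Player 1 earns 7 sequentially versus 10 at the Nash outcome: worse off.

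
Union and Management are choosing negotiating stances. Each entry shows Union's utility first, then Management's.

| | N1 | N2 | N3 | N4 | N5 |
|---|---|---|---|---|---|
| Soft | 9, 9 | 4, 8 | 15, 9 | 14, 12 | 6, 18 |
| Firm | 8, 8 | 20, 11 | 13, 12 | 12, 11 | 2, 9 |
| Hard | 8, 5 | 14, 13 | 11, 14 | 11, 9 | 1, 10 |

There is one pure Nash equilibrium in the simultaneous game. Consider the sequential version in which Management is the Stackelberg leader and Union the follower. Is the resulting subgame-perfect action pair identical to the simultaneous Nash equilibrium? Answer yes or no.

Backward induction with Management moving first.
- N1: Union compares 9, 8, 8 and picks Soft; Management would get 9.
- N2: Union compares 4, 20, 14 and picks Firm; Management would get 11.
- N3: Union compares 15, 13, 11 and picks Soft; Management would get 9.
- N4: Union compares 14, 12, 11 and picks Soft; Management would get 12.
- N5: Union compares 6, 2, 1 and picks Soft; Management would get 18.
Maximizing over 9, 11, 9, 12, 18, Management chooses N5. Subgame-perfect outcome: (Soft, N5) with payoffs (6, 18).
Under simultaneous play:
Union's best replies: N1→Soft; N2→Firm; N3→Soft; N4→Soft; N5→Soft.
Management's best replies: Soft→N5; Firm→N3; Hard→N3.
The unique mutual best reply is (Soft, N5), giving (6, 18).
Sequential outcome (Soft, N5) coincides with the Nash profile (Soft, N5).

yes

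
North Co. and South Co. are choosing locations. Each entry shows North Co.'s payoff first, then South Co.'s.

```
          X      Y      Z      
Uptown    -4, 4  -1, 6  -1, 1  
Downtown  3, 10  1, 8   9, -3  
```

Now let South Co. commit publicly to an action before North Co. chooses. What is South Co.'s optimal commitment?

North Co. best-responds to each possible South Co. move:
- X → North Co. plays Downtown (best of -4, 3); South Co. gets 10.
- Y → North Co. plays Downtown (best of -1, 1); South Co. gets 8.
- Z → North Co. plays Downtown (best of -1, 9); South Co. gets -3.
South Co.'s induced payoffs are 10, 8, -3, so South Co. commits to X. Subgame-perfect outcome: (Downtown, X) with payoffs (3, 10).

X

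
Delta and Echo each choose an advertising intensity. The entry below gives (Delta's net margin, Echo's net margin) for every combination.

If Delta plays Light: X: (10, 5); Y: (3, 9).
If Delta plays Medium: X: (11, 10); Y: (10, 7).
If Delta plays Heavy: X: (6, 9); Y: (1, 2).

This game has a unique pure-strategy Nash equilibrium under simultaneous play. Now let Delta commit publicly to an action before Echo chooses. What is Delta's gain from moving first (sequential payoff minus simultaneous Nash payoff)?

Echo best-responds to each possible Delta move:
- Light: Echo compares 5, 9 and picks Y; Delta would get 3.
- Medium: Echo compares 10, 7 and picks X; Delta would get 11.
- Heavy: Echo compares 9, 2 and picks X; Delta would get 6.
Among 3, 11, 6, the best is 11 at Medium. Subgame-perfect outcome: (Medium, X) with payoffs (11, 10).
For the simultaneous game, intersect best replies.
Delta's best replies: X→Medium; Y→Medium.
Echo's best replies: Light→Y; Medium→X; Heavy→X.
The unique mutual best reply is (Medium, X), giving (11, 10).
Delta's commitment gain: 11 − 11 = 0.

0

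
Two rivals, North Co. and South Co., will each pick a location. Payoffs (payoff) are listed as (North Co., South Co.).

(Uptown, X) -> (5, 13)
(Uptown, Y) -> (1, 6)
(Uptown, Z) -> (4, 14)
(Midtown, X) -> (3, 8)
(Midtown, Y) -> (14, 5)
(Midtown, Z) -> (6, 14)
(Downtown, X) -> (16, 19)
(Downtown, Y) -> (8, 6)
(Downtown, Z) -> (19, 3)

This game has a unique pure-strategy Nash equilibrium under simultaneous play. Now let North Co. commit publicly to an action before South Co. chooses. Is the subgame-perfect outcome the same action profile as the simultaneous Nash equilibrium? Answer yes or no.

yes

Backward induction with North Co. moving first.
- Uptown: South Co. compares 13, 6, 14 and picks Z; North Co. would get 4.
- Midtown: South Co. compares 8, 5, 14 and picks Z; North Co. would get 6.
- Downtown: South Co. compares 19, 6, 3 and picks X; North Co. would get 16.
Maximizing over 4, 6, 16, North Co. chooses Downtown. Subgame-perfect outcome: (Downtown, X) with payoffs (16, 19).
Under simultaneous play:
North Co.'s best replies: X→Downtown; Y→Midtown; Z→Downtown.
South Co.'s best replies: Uptown→Z; Midtown→Z; Downtown→X.
Only (Downtown, X) has each player best-responding; Nash payoffs (16, 19).
Sequential outcome (Downtown, X) coincides with the Nash profile (Downtown, X).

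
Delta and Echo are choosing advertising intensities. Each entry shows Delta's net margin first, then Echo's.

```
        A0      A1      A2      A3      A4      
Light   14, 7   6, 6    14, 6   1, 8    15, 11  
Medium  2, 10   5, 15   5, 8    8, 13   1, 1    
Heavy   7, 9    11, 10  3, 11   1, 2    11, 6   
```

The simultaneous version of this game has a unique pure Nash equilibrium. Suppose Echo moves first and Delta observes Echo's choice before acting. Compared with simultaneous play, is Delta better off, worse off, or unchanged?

Solve by backward induction (Echo leads).
- A0: BR = Light, leader payoff 7.
- A1: BR = Heavy, leader payoff 10.
- A2: BR = Light, leader payoff 6.
- A3: BR = Medium, leader payoff 13.
- A4: BR = Light, leader payoff 11.
Maximizing over 7, 10, 6, 13, 11, Echo chooses A3. Subgame-perfect outcome: (Medium, A3) with payoffs (8, 13).
Now find the simultaneous Nash equilibrium.
Delta's best replies: A0→Light; A1→Heavy; A2→Light; A3→Medium; A4→Light.
Echo's best replies: Light→A4; Medium→A1; Heavy→A2.
Only (Light, A4) has each player best-responding; Nash payoffs (15, 11).
Delta earns 8 sequentially versus 15 at the Nash outcome: worse off.

worse off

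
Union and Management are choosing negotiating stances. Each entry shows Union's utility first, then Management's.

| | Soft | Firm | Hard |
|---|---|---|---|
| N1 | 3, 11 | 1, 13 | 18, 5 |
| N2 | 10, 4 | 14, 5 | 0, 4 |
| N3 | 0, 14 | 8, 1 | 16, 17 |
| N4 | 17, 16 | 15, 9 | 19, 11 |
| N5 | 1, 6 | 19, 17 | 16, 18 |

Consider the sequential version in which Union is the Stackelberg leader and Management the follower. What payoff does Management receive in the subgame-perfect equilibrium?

16

Management best-responds to each possible Union move:
- N1: BR = Firm, leader payoff 1.
- N2: BR = Firm, leader payoff 14.
- N3: BR = Hard, leader payoff 16.
- N4: BR = Soft, leader payoff 17.
- N5: BR = Hard, leader payoff 16.
Among 1, 14, 16, 17, 16, the best is 17 at N4. Subgame-perfect outcome: (N4, Soft) with payoffs (17, 16).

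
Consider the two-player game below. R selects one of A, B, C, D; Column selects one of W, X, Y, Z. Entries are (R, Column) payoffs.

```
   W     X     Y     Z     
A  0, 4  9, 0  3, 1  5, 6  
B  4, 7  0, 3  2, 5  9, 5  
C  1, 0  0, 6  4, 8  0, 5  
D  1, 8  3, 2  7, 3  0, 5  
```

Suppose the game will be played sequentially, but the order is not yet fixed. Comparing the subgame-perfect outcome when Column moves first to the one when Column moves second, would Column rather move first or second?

If R leads: Column's best replies are A→Z, B→W, C→Y, D→W; R's induced payoffs 5, 4, 4, 1; outcome (A, Z), payoffs (5, 6).
If Column leads: R's best replies are W→B, X→A, Y→D, Z→B; Column's induced payoffs 7, 0, 3, 5; outcome (B, W), payoffs (4, 7).
Column gets 7 moving first and 6 moving second, so Column prefers to move first.

first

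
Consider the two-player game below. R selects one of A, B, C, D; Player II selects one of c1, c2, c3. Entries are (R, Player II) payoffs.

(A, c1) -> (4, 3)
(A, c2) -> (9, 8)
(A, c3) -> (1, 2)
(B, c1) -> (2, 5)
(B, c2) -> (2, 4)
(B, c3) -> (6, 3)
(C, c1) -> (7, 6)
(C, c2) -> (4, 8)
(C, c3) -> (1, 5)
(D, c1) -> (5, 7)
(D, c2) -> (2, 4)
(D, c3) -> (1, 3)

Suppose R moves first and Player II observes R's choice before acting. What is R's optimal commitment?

A

Player II best-responds to each possible R move:
- A: BR = c2, leader payoff 9.
- B: BR = c1, leader payoff 2.
- C: BR = c2, leader payoff 4.
- D: BR = c1, leader payoff 5.
R's induced payoffs are 9, 2, 4, 5, so R commits to A. Subgame-perfect outcome: (A, c2) with payoffs (9, 8).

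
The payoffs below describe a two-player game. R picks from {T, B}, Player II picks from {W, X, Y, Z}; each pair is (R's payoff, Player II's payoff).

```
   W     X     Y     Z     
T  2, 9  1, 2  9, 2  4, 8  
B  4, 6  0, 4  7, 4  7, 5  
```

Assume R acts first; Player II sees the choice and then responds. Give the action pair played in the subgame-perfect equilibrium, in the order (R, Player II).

Work backward from Player II's decision.
- T → Player II plays W (best of 9, 2, 2, 8); R gets 2.
- B → Player II plays W (best of 6, 4, 4, 5); R gets 4.
Among 2, 4, the best is 4 at B. Subgame-perfect outcome: (B, W) with payoffs (4, 6).

(B, W)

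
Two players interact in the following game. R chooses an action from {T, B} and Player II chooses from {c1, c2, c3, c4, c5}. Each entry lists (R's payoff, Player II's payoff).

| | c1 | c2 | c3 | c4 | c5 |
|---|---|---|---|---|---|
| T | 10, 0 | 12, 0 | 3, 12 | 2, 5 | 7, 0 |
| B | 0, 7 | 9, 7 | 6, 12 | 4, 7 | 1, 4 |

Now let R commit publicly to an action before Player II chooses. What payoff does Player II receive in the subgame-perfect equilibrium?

Backward induction with R moving first.
- T: BR = c3, leader payoff 3.
- B: BR = c3, leader payoff 6.
Among 3, 6, the best is 6 at B. Subgame-perfect outcome: (B, c3) with payoffs (6, 12).

12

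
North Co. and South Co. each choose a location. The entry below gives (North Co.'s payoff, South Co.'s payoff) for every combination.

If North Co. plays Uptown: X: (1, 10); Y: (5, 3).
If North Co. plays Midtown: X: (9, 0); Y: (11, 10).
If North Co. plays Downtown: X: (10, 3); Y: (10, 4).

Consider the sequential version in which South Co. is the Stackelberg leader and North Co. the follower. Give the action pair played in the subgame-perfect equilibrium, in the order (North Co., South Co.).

(Midtown, Y)

Backward induction with South Co. moving first.
- X: North Co. compares 1, 9, 10 and picks Downtown; South Co. would get 3.
- Y: North Co. compares 5, 11, 10 and picks Midtown; South Co. would get 10.
Among 3, 10, the best is 10 at Y. Subgame-perfect outcome: (Midtown, Y) with payoffs (11, 10).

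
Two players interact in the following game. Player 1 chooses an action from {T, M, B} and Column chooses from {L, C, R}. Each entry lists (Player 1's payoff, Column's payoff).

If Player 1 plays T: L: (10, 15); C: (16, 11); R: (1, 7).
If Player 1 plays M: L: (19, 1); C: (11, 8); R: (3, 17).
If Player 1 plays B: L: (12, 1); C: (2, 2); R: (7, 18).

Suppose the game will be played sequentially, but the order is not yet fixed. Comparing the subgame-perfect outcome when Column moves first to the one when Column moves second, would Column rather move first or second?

If Player 1 leads: Column's best replies are T→L, M→R, B→R; Player 1's induced payoffs 10, 3, 7; outcome (T, L), payoffs (10, 15).
If Column leads: Player 1's best replies are L→M, C→T, R→B; Column's induced payoffs 1, 11, 18; outcome (B, R), payoffs (7, 18).
Column gets 18 moving first and 15 moving second, so Column prefers to move first.

first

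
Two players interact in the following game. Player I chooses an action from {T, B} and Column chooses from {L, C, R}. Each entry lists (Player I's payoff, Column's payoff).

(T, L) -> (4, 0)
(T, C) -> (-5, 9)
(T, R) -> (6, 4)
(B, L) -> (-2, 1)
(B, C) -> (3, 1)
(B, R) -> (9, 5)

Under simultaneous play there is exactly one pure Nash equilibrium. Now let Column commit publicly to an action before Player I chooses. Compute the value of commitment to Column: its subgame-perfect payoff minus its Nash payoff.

Solve by backward induction (Column leads).
- L: BR = T, leader payoff 0.
- C: BR = B, leader payoff 1.
- R: BR = B, leader payoff 5.
Column's induced payoffs are 0, 1, 5, so Column commits to R. Subgame-perfect outcome: (B, R) with payoffs (9, 5).
Now find the simultaneous Nash equilibrium.
Player I's best replies: L→T; C→B; R→B.
Column's best replies: T→C; B→R.
The unique mutual best reply is (B, R), giving (9, 5).
Column's commitment gain: 5 − 5 = 0.

0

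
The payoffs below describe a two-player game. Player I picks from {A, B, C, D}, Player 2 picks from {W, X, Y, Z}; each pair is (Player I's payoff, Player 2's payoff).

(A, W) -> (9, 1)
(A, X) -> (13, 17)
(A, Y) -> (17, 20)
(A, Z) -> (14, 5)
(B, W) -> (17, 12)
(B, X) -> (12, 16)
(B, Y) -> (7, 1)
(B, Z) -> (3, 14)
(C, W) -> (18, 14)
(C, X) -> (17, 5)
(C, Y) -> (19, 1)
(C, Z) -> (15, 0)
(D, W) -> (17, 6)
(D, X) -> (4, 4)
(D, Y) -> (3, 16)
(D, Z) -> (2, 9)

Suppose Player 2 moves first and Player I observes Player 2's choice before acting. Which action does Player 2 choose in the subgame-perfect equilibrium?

W

Backward induction with Player 2 moving first.
- W: Player I compares 9, 17, 18, 17 and picks C; Player 2 would get 14.
- X: Player I compares 13, 12, 17, 4 and picks C; Player 2 would get 5.
- Y: Player I compares 17, 7, 19, 3 and picks C; Player 2 would get 1.
- Z: Player I compares 14, 3, 15, 2 and picks C; Player 2 would get 0.
Maximizing over 14, 5, 1, 0, Player 2 chooses W. Subgame-perfect outcome: (C, W) with payoffs (18, 14).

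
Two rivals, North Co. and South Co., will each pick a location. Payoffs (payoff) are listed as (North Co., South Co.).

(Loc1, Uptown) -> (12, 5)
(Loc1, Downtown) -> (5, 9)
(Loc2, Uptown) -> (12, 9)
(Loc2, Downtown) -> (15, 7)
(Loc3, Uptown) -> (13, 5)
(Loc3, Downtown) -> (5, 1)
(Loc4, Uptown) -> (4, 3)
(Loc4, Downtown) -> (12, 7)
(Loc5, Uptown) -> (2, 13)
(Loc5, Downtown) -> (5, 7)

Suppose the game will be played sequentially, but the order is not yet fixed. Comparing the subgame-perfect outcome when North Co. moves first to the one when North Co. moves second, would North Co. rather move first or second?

second

If North Co. leads: South Co.'s best replies are Loc1→Downtown, Loc2→Uptown, Loc3→Uptown, Loc4→Downtown, Loc5→Uptown; North Co.'s induced payoffs 5, 12, 13, 12, 2; outcome (Loc3, Uptown), payoffs (13, 5).
If South Co. leads: North Co.'s best replies are Uptown→Loc3, Downtown→Loc2; South Co.'s induced payoffs 5, 7; outcome (Loc2, Downtown), payoffs (15, 7).
North Co. gets 13 moving first and 15 moving second, so North Co. prefers to move second.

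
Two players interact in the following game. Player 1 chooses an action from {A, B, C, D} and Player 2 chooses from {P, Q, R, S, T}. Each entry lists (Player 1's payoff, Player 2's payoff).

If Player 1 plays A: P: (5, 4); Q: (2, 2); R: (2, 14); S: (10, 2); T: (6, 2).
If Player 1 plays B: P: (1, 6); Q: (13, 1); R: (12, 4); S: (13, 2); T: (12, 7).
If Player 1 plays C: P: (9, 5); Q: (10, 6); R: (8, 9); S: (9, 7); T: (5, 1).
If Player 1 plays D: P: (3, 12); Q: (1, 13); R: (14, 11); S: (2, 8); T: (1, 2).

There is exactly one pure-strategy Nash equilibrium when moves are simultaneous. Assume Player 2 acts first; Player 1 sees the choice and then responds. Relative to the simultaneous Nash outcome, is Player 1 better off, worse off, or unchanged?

better off

Player 1 best-responds to each possible Player 2 move:
- P: Player 1 compares 5, 1, 9, 3 and picks C; Player 2 would get 5.
- Q: Player 1 compares 2, 13, 10, 1 and picks B; Player 2 would get 1.
- R: Player 1 compares 2, 12, 8, 14 and picks D; Player 2 would get 11.
- S: Player 1 compares 10, 13, 9, 2 and picks B; Player 2 would get 2.
- T: Player 1 compares 6, 12, 5, 1 and picks B; Player 2 would get 7.
Among 5, 1, 11, 2, 7, the best is 11 at R. Subgame-perfect outcome: (D, R) with payoffs (14, 11).
Now find the simultaneous Nash equilibrium.
Player 1's best replies: P→C; Q→B; R→D; S→B; T→B.
Player 2's best replies: A→R; B→T; C→R; D→Q.
The unique mutual best reply is (B, T), giving (12, 7).
Player 1 earns 14 sequentially versus 12 at the Nash outcome: better off.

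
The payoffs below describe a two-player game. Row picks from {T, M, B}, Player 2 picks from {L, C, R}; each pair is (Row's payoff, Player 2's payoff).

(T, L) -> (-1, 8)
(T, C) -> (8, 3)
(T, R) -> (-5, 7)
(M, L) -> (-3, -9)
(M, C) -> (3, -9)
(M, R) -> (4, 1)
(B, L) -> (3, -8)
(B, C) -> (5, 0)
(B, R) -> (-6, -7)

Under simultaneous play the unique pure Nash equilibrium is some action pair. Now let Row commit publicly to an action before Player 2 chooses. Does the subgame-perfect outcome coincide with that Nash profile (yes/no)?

no

Solve by backward induction (Row leads).
- T: Player 2 compares 8, 3, 7 and picks L; Row would get -1.
- M: Player 2 compares -9, -9, 1 and picks R; Row would get 4.
- B: Player 2 compares -8, 0, -7 and picks C; Row would get 5.
Among -1, 4, 5, the best is 5 at B. Subgame-perfect outcome: (B, C) with payoffs (5, 0).
For the simultaneous game, intersect best replies.
Row's best replies: L→B; C→T; R→M.
Player 2's best replies: T→L; M→R; B→C.
The unique mutual best reply is (M, R), giving (4, 1).
Sequential outcome (B, C) differs from the Nash profile (M, R).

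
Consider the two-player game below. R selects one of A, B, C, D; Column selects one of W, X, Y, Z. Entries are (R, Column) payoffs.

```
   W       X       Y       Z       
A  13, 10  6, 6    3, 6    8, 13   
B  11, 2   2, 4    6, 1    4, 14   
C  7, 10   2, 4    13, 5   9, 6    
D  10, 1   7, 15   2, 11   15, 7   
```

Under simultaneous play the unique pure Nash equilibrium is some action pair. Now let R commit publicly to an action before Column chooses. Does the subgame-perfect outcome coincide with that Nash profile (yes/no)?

no

Work backward from Column's decision.
- A → Column plays Z (best of 10, 6, 6, 13); R gets 8.
- B → Column plays Z (best of 2, 4, 1, 14); R gets 4.
- C → Column plays W (best of 10, 4, 5, 6); R gets 7.
- D → Column plays X (best of 1, 15, 11, 7); R gets 7.
R's induced payoffs are 8, 4, 7, 7, so R commits to A. Subgame-perfect outcome: (A, Z) with payoffs (8, 13).
Under simultaneous play:
R's best replies: W→A; X→D; Y→C; Z→D.
Column's best replies: A→Z; B→Z; C→W; D→X.
The unique mutual best reply is (D, X), giving (7, 15).
Sequential outcome (A, Z) differs from the Nash profile (D, X).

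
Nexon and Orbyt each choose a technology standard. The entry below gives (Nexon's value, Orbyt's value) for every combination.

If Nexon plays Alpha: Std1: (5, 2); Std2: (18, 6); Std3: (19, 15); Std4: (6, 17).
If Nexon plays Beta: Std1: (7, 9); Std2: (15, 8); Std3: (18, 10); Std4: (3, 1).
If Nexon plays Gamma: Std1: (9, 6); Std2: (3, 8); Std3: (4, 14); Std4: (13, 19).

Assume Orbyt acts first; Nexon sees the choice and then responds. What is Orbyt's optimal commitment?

Std4

Solve by backward induction (Orbyt leads).
- Std1: Nexon compares 5, 7, 9 and picks Gamma; Orbyt would get 6.
- Std2: Nexon compares 18, 15, 3 and picks Alpha; Orbyt would get 6.
- Std3: Nexon compares 19, 18, 4 and picks Alpha; Orbyt would get 15.
- Std4: Nexon compares 6, 3, 13 and picks Gamma; Orbyt would get 19.
Maximizing over 6, 6, 15, 19, Orbyt chooses Std4. Subgame-perfect outcome: (Gamma, Std4) with payoffs (13, 19).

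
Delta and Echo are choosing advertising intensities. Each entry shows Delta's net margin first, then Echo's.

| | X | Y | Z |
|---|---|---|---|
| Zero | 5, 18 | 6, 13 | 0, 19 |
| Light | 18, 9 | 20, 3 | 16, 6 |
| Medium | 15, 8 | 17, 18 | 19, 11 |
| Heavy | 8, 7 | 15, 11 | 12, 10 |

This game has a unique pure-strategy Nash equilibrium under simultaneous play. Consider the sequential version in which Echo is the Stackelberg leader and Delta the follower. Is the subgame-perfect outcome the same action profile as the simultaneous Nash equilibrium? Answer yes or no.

Solve by backward induction (Echo leads).
- X → Delta plays Light (best of 5, 18, 15, 8); Echo gets 9.
- Y → Delta plays Light (best of 6, 20, 17, 15); Echo gets 3.
- Z → Delta plays Medium (best of 0, 16, 19, 12); Echo gets 11.
Maximizing over 9, 3, 11, Echo chooses Z. Subgame-perfect outcome: (Medium, Z) with payoffs (19, 11).
For the simultaneous game, intersect best replies.
Delta's best replies: X→Light; Y→Light; Z→Medium.
Echo's best replies: Zero→Z; Light→X; Medium→Y; Heavy→Y.
Only (Light, X) has each player best-responding; Nash payoffs (18, 9).
Sequential outcome (Medium, Z) differs from the Nash profile (Light, X).

no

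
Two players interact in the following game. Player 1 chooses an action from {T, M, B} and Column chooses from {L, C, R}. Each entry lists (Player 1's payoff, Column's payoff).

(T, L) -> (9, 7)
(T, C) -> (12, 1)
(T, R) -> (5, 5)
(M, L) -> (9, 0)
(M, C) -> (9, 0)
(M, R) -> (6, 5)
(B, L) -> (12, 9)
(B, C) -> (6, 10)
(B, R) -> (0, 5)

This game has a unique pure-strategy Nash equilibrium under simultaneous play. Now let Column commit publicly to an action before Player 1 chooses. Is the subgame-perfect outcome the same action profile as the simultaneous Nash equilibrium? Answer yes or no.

no

Backward induction with Column moving first.
- L → Player 1 plays B (best of 9, 9, 12); Column gets 9.
- C → Player 1 plays T (best of 12, 9, 6); Column gets 1.
- R → Player 1 plays M (best of 5, 6, 0); Column gets 5.
Column's induced payoffs are 9, 1, 5, so Column commits to L. Subgame-perfect outcome: (B, L) with payoffs (12, 9).
Under simultaneous play:
Player 1's best replies: L→B; C→T; R→M.
Column's best replies: T→L; M→R; B→C.
The unique mutual best reply is (M, R), giving (6, 5).
Sequential outcome (B, L) differs from the Nash profile (M, R).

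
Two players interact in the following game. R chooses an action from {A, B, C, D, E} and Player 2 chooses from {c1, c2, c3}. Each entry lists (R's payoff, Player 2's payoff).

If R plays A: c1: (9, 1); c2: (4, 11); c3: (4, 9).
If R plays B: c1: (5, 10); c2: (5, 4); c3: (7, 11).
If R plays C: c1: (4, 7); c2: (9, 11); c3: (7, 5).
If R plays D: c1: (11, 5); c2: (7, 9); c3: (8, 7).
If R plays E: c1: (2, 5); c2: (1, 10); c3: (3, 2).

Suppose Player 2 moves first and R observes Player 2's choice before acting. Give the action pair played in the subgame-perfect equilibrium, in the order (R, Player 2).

(C, c2)

Solve by backward induction (Player 2 leads).
- c1 → R plays D (best of 9, 5, 4, 11, 2); Player 2 gets 5.
- c2 → R plays C (best of 4, 5, 9, 7, 1); Player 2 gets 11.
- c3 → R plays D (best of 4, 7, 7, 8, 3); Player 2 gets 7.
Maximizing over 5, 11, 7, Player 2 chooses c2. Subgame-perfect outcome: (C, c2) with payoffs (9, 11).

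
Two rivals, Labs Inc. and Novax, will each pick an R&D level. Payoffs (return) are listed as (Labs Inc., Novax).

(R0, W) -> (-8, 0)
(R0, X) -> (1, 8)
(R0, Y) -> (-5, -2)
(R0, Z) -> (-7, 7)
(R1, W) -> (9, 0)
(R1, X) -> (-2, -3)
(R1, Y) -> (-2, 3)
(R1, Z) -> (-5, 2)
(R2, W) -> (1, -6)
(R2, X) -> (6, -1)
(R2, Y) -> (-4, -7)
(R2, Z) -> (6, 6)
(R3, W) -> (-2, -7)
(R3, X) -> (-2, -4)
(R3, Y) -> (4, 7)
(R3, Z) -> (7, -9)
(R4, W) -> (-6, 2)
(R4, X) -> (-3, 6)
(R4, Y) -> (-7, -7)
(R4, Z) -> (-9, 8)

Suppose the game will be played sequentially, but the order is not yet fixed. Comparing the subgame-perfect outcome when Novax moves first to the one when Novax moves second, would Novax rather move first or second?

If Labs Inc. leads: Novax's best replies are R0→X, R1→Y, R2→Z, R3→Y, R4→Z; Labs Inc.'s induced payoffs 1, -2, 6, 4, -9; outcome (R2, Z), payoffs (6, 6).
If Novax leads: Labs Inc.'s best replies are W→R1, X→R2, Y→R3, Z→R3; Novax's induced payoffs 0, -1, 7, -9; outcome (R3, Y), payoffs (4, 7).
Novax gets 7 moving first and 6 moving second, so Novax prefers to move first.

first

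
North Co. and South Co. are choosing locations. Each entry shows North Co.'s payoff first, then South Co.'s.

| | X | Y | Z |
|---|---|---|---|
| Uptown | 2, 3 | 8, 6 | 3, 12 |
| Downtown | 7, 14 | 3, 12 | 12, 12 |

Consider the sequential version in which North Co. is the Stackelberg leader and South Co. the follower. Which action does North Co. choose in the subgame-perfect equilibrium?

Downtown

South Co. best-responds to each possible North Co. move:
- Uptown: South Co. compares 3, 6, 12 and picks Z; North Co. would get 3.
- Downtown: South Co. compares 14, 12, 12 and picks X; North Co. would get 7.
Among 3, 7, the best is 7 at Downtown. Subgame-perfect outcome: (Downtown, X) with payoffs (7, 14).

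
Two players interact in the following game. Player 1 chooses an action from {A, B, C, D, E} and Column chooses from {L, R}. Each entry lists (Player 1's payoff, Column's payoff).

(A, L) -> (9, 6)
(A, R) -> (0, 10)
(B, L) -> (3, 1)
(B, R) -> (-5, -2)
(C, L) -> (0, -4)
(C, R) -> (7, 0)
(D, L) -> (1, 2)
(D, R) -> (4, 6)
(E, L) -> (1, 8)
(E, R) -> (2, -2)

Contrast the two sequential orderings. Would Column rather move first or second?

If Player 1 leads: Column's best replies are A→R, B→L, C→R, D→R, E→L; Player 1's induced payoffs 0, 3, 7, 4, 1; outcome (C, R), payoffs (7, 0).
If Column leads: Player 1's best replies are L→A, R→C; Column's induced payoffs 6, 0; outcome (A, L), payoffs (9, 6).
Column gets 6 moving first and 0 moving second, so Column prefers to move first.

first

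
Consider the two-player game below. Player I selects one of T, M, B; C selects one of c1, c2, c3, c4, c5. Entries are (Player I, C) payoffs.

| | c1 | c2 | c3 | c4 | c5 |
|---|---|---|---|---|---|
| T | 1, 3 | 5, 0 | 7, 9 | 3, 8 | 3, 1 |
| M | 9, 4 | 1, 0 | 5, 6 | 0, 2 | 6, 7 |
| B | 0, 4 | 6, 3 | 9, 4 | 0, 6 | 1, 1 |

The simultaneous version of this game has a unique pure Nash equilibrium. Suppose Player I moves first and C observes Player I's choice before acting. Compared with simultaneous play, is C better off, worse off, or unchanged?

better off

C best-responds to each possible Player I move:
- T: C compares 3, 0, 9, 8, 1 and picks c3; Player I would get 7.
- M: C compares 4, 0, 6, 2, 7 and picks c5; Player I would get 6.
- B: C compares 4, 3, 4, 6, 1 and picks c4; Player I would get 0.
Maximizing over 7, 6, 0, Player I chooses T. Subgame-perfect outcome: (T, c3) with payoffs (7, 9).
For the simultaneous game, intersect best replies.
Player I's best replies: c1→M; c2→B; c3→B; c4→T; c5→M.
C's best replies: T→c3; M→c5; B→c4.
Only (M, c5) has each player best-responding; Nash payoffs (6, 7).
C earns 9 sequentially versus 7 at the Nash outcome: better off.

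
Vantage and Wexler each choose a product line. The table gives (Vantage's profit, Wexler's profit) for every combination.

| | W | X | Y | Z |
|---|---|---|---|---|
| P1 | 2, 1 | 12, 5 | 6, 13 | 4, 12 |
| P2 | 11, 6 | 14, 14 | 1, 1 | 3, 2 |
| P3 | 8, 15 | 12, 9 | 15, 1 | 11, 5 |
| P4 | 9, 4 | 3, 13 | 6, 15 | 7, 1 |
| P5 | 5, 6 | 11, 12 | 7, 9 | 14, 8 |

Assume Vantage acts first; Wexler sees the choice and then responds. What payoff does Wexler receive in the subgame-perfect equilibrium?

Wexler best-responds to each possible Vantage move:
- P1 → Wexler plays Y (best of 1, 5, 13, 12); Vantage gets 6.
- P2 → Wexler plays X (best of 6, 14, 1, 2); Vantage gets 14.
- P3 → Wexler plays W (best of 15, 9, 1, 5); Vantage gets 8.
- P4 → Wexler plays Y (best of 4, 13, 15, 1); Vantage gets 6.
- P5 → Wexler plays X (best of 6, 12, 9, 8); Vantage gets 11.
Maximizing over 6, 14, 8, 6, 11, Vantage chooses P2. Subgame-perfect outcome: (P2, X) with payoffs (14, 14).

14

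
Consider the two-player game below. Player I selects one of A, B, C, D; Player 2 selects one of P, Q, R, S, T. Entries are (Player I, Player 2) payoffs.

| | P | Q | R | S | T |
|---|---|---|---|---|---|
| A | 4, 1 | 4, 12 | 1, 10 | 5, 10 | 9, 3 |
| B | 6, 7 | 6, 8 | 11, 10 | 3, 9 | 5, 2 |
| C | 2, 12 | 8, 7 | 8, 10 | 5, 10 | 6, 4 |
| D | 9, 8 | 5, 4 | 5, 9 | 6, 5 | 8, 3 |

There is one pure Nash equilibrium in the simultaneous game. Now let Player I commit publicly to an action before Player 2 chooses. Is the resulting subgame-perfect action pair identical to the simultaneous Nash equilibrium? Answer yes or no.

yes

Solve by backward induction (Player I leads).
- A → Player 2 plays Q (best of 1, 12, 10, 10, 3); Player I gets 4.
- B → Player 2 plays R (best of 7, 8, 10, 9, 2); Player I gets 11.
- C → Player 2 plays P (best of 12, 7, 10, 10, 4); Player I gets 2.
- D → Player 2 plays R (best of 8, 4, 9, 5, 3); Player I gets 5.
Maximizing over 4, 11, 2, 5, Player I chooses B. Subgame-perfect outcome: (B, R) with payoffs (11, 10).
Under simultaneous play:
Player I's best replies: P→D; Q→C; R→B; S→D; T→A.
Player 2's best replies: A→Q; B→R; C→P; D→R.
The unique mutual best reply is (B, R), giving (11, 10).
Sequential outcome (B, R) coincides with the Nash profile (B, R).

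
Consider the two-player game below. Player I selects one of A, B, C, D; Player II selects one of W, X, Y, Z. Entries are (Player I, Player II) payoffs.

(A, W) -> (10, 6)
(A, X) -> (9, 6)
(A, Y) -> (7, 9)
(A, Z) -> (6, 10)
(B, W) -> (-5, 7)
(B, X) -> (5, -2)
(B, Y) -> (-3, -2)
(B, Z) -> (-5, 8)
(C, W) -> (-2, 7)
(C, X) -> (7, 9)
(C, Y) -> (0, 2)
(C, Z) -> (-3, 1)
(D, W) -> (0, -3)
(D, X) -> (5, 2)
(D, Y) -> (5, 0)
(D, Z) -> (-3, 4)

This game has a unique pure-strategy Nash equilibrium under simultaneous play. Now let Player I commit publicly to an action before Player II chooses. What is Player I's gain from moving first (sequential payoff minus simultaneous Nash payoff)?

Work backward from Player II's decision.
- A: BR = Z, leader payoff 6.
- B: BR = Z, leader payoff -5.
- C: BR = X, leader payoff 7.
- D: BR = Z, leader payoff -3.
Player I's induced payoffs are 6, -5, 7, -3, so Player I commits to C. Subgame-perfect outcome: (C, X) with payoffs (7, 9).
For the simultaneous game, intersect best replies.
Player I's best replies: W→A; X→A; Y→A; Z→A.
Player II's best replies: A→Z; B→Z; C→X; D→Z.
The unique mutual best reply is (A, Z), giving (6, 10).
Player I's commitment gain: 7 − 6 = 1.

1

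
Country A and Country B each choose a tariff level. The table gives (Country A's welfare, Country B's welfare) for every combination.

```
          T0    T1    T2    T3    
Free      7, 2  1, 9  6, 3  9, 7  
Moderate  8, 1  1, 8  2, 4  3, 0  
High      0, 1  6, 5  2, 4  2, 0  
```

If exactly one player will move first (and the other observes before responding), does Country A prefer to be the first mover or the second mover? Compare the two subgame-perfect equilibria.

If Country A leads: Country B's best replies are Free→T1, Moderate→T1, High→T1; Country A's induced payoffs 1, 1, 6; outcome (High, T1), payoffs (6, 5).
If Country B leads: Country A's best replies are T0→Moderate, T1→High, T2→Free, T3→Free; Country B's induced payoffs 1, 5, 3, 7; outcome (Free, T3), payoffs (9, 7).
Country A gets 6 moving first and 9 moving second, so Country A prefers to move second.

second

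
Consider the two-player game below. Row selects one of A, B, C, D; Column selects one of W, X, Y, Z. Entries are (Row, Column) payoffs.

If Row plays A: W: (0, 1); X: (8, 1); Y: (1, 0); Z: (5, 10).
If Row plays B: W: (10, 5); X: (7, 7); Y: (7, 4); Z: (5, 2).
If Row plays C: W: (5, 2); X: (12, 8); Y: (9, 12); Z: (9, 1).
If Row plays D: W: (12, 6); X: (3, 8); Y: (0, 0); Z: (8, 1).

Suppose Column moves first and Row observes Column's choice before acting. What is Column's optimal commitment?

Y

Solve by backward induction (Column leads).
- W: Row compares 0, 10, 5, 12 and picks D; Column would get 6.
- X: Row compares 8, 7, 12, 3 and picks C; Column would get 8.
- Y: Row compares 1, 7, 9, 0 and picks C; Column would get 12.
- Z: Row compares 5, 5, 9, 8 and picks C; Column would get 1.
Maximizing over 6, 8, 12, 1, Column chooses Y. Subgame-perfect outcome: (C, Y) with payoffs (9, 12).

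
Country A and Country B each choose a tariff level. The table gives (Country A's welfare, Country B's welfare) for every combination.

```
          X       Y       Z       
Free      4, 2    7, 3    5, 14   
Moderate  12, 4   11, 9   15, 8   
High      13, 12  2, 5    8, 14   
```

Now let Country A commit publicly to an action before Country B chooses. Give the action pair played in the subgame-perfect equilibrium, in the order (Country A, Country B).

Backward induction with Country A moving first.
- Free: BR = Z, leader payoff 5.
- Moderate: BR = Y, leader payoff 11.
- High: BR = Z, leader payoff 8.
Maximizing over 5, 11, 8, Country A chooses Moderate. Subgame-perfect outcome: (Moderate, Y) with payoffs (11, 9).

(Moderate, Y)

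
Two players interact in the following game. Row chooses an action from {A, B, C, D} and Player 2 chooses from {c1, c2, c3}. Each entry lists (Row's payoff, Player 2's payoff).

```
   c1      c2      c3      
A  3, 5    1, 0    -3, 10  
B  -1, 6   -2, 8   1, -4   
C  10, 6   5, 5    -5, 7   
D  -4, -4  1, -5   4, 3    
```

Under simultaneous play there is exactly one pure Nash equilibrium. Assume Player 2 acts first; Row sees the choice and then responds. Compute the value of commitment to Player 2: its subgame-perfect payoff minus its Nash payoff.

Work backward from Row's decision.
- c1: Row compares 3, -1, 10, -4 and picks C; Player 2 would get 6.
- c2: Row compares 1, -2, 5, 1 and picks C; Player 2 would get 5.
- c3: Row compares -3, 1, -5, 4 and picks D; Player 2 would get 3.
Maximizing over 6, 5, 3, Player 2 chooses c1. Subgame-perfect outcome: (C, c1) with payoffs (10, 6).
For the simultaneous game, intersect best replies.
Row's best replies: c1→C; c2→C; c3→D.
Player 2's best replies: A→c3; B→c2; C→c3; D→c3.
Only (D, c3) has each player best-responding; Nash payoffs (4, 3).
Player 2's commitment gain: 6 − 3 = 3.

3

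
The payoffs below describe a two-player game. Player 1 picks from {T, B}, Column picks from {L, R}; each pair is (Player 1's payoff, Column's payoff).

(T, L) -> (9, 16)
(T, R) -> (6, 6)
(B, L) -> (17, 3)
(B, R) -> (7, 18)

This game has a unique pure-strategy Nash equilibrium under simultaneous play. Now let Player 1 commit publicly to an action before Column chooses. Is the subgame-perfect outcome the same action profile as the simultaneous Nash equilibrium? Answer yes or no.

no

Solve by backward induction (Player 1 leads).
- T: BR = L, leader payoff 9.
- B: BR = R, leader payoff 7.
Among 9, 7, the best is 9 at T. Subgame-perfect outcome: (T, L) with payoffs (9, 16).
Now find the simultaneous Nash equilibrium.
Player 1's best replies: L→B; R→B.
Column's best replies: T→L; B→R.
The unique mutual best reply is (B, R), giving (7, 18).
Sequential outcome (T, L) differs from the Nash profile (B, R).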